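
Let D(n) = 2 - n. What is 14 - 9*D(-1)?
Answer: -13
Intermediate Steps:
14 - 9*D(-1) = 14 - 9*(2 - 1*(-1)) = 14 - 9*(2 + 1) = 14 - 9*3 = 14 - 27 = -13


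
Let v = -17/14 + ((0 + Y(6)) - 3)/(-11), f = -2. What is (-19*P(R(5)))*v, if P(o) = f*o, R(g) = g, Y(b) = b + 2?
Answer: -24415/77 ≈ -317.08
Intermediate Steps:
Y(b) = 2 + b
v = -257/154 (v = -17/14 + ((0 + (2 + 6)) - 3)/(-11) = -17*1/14 + ((0 + 8) - 3)*(-1/11) = -17/14 + (8 - 3)*(-1/11) = -17/14 + 5*(-1/11) = -17/14 - 5/11 = -257/154 ≈ -1.6688)
P(o) = -2*o
(-19*P(R(5)))*v = -(-38)*5*(-257/154) = -19*(-10)*(-257/154) = 190*(-257/154) = -24415/77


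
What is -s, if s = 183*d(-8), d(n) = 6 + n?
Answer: 366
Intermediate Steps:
s = -366 (s = 183*(6 - 8) = 183*(-2) = -366)
-s = -1*(-366) = 366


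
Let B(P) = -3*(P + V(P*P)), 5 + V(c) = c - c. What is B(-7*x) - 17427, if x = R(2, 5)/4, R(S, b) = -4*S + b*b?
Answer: -69291/4 ≈ -17323.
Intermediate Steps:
R(S, b) = b² - 4*S (R(S, b) = -4*S + b² = b² - 4*S)
V(c) = -5 (V(c) = -5 + (c - c) = -5 + 0 = -5)
x = 17/4 (x = (5² - 4*2)/4 = (25 - 8)*(¼) = 17*(¼) = 17/4 ≈ 4.2500)
B(P) = 15 - 3*P (B(P) = -3*(P - 5) = -3*(-5 + P) = 15 - 3*P)
B(-7*x) - 17427 = (15 - (-21)*17/4) - 17427 = (15 - 3*(-119/4)) - 17427 = (15 + 357/4) - 17427 = 417/4 - 17427 = -69291/4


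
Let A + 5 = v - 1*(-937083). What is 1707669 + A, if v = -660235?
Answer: 1984512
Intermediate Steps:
A = 276843 (A = -5 + (-660235 - 1*(-937083)) = -5 + (-660235 + 937083) = -5 + 276848 = 276843)
1707669 + A = 1707669 + 276843 = 1984512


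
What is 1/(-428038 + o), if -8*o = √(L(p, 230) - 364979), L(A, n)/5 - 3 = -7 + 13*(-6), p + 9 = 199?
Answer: -27394432/11725858249805 + 8*I*√365389/11725858249805 ≈ -2.3362e-6 + 4.124e-10*I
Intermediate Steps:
p = 190 (p = -9 + 199 = 190)
L(A, n) = -410 (L(A, n) = 15 + 5*(-7 + 13*(-6)) = 15 + 5*(-7 - 78) = 15 + 5*(-85) = 15 - 425 = -410)
o = -I*√365389/8 (o = -√(-410 - 364979)/8 = -I*√365389/8 ≈ -75.559*I)
1/(-428038 + o) = 1/(-428038 - I*√365389/8)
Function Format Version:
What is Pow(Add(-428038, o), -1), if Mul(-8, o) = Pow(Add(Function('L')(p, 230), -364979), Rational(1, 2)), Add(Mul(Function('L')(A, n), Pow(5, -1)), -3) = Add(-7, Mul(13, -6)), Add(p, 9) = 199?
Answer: Add(Rational(-27394432, 11725858249805), Mul(Rational(8, 11725858249805), I, Pow(365389, Rational(1, 2)))) ≈ Add(-2.3362e-6, Mul(4.1240e-10, I))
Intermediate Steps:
p = 190 (p = Add(-9, 199) = 190)
Function('L')(A, n) = -410 (Function('L')(A, n) = Add(15, Mul(5, Add(-7, Mul(13, -6)))) = Add(15, Mul(5, Add(-7, -78))) = Add(15, Mul(5, -85)) = Add(15, -425) = -410)
o = Mul(Rational(-1, 8), I, Pow(365389, Rational(1, 2))) (o = Mul(Rational(-1, 8), Pow(Add(-410, -364979), Rational(1, 2))) = Mul(Rational(-1, 8), Pow(-365389, Rational(1, 2))) = Mul(Rational(-1, 8), Mul(I, Pow(365389, Rational(1, 2)))) = Mul(Rational(-1, 8), I, Pow(365389, Rational(1, 2))) ≈ Mul(-75.559, I))
Pow(Add(-428038, o), -1) = Pow(Add(-428038, Mul(Rational(-1, 8), I, Pow(365389, Rational(1, 2)))), -1)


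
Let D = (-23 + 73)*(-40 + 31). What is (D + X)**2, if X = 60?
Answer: 152100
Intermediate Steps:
D = -450 (D = 50*(-9) = -450)
(D + X)**2 = (-450 + 60)**2 = (-390)**2 = 152100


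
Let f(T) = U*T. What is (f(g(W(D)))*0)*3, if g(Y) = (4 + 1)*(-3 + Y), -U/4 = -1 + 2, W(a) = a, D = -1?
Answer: 0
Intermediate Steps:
U = -4 (U = -4*(-1 + 2) = -4*1 = -4)
g(Y) = -15 + 5*Y (g(Y) = 5*(-3 + Y) = -15 + 5*Y)
f(T) = -4*T
(f(g(W(D)))*0)*3 = (-4*(-15 + 5*(-1))*0)*3 = (-4*(-15 - 5)*0)*3 = (-4*(-20)*0)*3 = (80*0)*3 = 0*3 = 0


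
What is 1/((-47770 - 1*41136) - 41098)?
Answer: -1/130004 ≈ -7.6921e-6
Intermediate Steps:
1/((-47770 - 1*41136) - 41098) = 1/((-47770 - 41136) - 41098) = 1/(-88906 - 41098) = 1/(-130004) = -1/130004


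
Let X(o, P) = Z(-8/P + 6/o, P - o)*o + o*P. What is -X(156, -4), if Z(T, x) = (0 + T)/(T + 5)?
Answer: 35308/61 ≈ 578.82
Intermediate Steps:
Z(T, x) = T/(5 + T)
X(o, P) = P*o + o*(-8/P + 6/o)/(5 - 8/P + 6/o) (X(o, P) = ((-8/P + 6/o)/(5 + (-8/P + 6/o)))*o + o*P = ((-8/P + 6/o)/(5 - 8/P + 6/o))*o + P*o = o*(-8/P + 6/o)/(5 - 8/P + 6/o) + P*o = P*o + o*(-8/P + 6/o)/(5 - 8/P + 6/o))
-X(156, -4) = -156*(-4 + (-8/(-4) + 6/156)/(5 - 8/(-4) + 6/156)) = -156*(-4 + (-8*(-1/4) + 6*(1/156))/(5 - 8*(-1/4) + 6*(1/156))) = -156*(-4 + (2 + 1/26)/(5 + 2 + 1/26)) = -156*(-4 + (53/26)/(183/26)) = -156*(-4 + (26/183)*(53/26)) = -156*(-4 + 53/183) = -156*(-679)/183 = -1*(-35308/61) = 35308/61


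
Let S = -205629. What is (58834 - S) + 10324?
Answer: 274787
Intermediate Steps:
(58834 - S) + 10324 = (58834 - 1*(-205629)) + 10324 = (58834 + 205629) + 10324 = 264463 + 10324 = 274787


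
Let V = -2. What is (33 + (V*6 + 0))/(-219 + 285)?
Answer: 7/22 ≈ 0.31818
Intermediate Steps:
(33 + (V*6 + 0))/(-219 + 285) = (33 + (-2*6 + 0))/(-219 + 285) = (33 + (-12 + 0))/66 = (33 - 12)*(1/66) = 21*(1/66) = 7/22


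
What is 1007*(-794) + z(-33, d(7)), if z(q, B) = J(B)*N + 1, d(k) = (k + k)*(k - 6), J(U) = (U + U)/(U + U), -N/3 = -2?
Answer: -799551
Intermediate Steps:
N = 6 (N = -3*(-2) = 6)
J(U) = 1 (J(U) = (2*U)/((2*U)) = (2*U)*(1/(2*U)) = 1)
d(k) = 2*k*(-6 + k) (d(k) = (2*k)*(-6 + k) = 2*k*(-6 + k))
z(q, B) = 7 (z(q, B) = 1*6 + 1 = 6 + 1 = 7)
1007*(-794) + z(-33, d(7)) = 1007*(-794) + 7 = -799558 + 7 = -799551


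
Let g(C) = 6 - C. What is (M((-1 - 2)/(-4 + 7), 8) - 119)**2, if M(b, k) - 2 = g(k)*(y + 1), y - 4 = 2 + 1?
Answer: 17689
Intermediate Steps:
y = 7 (y = 4 + (2 + 1) = 4 + 3 = 7)
M(b, k) = 50 - 8*k (M(b, k) = 2 + (6 - k)*(7 + 1) = 2 + (6 - k)*8 = 2 + (48 - 8*k) = 50 - 8*k)
(M((-1 - 2)/(-4 + 7), 8) - 119)**2 = ((50 - 8*8) - 119)**2 = ((50 - 64) - 119)**2 = (-14 - 119)**2 = (-133)**2 = 17689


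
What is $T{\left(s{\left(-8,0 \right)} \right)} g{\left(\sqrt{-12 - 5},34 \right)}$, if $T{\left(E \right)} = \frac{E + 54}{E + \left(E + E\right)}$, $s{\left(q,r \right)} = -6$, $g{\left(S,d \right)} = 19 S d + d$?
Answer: $- \frac{272}{3} - \frac{5168 i \sqrt{17}}{3} \approx -90.667 - 7102.7 i$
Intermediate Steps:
$g{\left(S,d \right)} = d + 19 S d$ ($g{\left(S,d \right)} = 19 S d + d = d + 19 S d$)
$T{\left(E \right)} = \frac{54 + E}{3 E}$ ($T{\left(E \right)} = \frac{54 + E}{E + 2 E} = \frac{54 + E}{3 E}$)
$T{\left(s{\left(-8,0 \right)} \right)} g{\left(\sqrt{-12 - 5},34 \right)} = \frac{54 - 6}{3 \left(-6\right)} 34 \left(1 + 19 \sqrt{-12 - 5}\right) = \frac{1}{3} \left(- \frac{1}{6}\right) 48 \cdot 34 \left(1 + 19 \sqrt{-17}\right) = - \frac{8 \cdot 34 \left(1 + 19 i \sqrt{17}\right)}{3} = - \frac{8 \left(34 + 646 i \sqrt{17}\right)}{3} = - \frac{272}{3} - \frac{5168 i \sqrt{17}}{3}$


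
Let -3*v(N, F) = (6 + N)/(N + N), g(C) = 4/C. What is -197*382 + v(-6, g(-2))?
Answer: -75254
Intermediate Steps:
v(N, F) = -(6 + N)/(6*N) (v(N, F) = -(6 + N)/(3*(N + N)) = -(6 + N)/(3*(2*N)) = -(6 + N)*1/(2*N)/3 = -(6 + N)/(6*N))
-197*382 + v(-6, g(-2)) = -197*382 + (1/6)*(-6 - 1*(-6))/(-6) = -75254 + (1/6)*(-1/6)*(-6 + 6) = -75254 + (1/6)*(-1/6)*0 = -75254 + 0 = -75254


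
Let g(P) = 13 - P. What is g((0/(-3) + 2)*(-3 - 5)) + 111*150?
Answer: 16679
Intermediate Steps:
g((0/(-3) + 2)*(-3 - 5)) + 111*150 = (13 - (0/(-3) + 2)*(-3 - 5)) + 111*150 = (13 - (0*(-⅓) + 2)*(-8)) + 16650 = (13 - (0 + 2)*(-8)) + 16650 = (13 - 2*(-8)) + 16650 = (13 - 1*(-16)) + 16650 = (13 + 16) + 16650 = 29 + 16650 = 16679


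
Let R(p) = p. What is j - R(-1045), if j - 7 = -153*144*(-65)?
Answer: 1433132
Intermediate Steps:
j = 1432087 (j = 7 - 153*144*(-65) = 7 - 22032*(-65) = 7 + 1432080 = 1432087)
j - R(-1045) = 1432087 - 1*(-1045) = 1432087 + 1045 = 1433132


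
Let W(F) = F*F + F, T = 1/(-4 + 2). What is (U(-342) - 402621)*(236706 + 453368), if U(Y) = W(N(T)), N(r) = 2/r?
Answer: -277830003066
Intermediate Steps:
T = -½ (T = 1/(-2) = -½ ≈ -0.50000)
W(F) = F + F² (W(F) = F² + F = F + F²)
U(Y) = 12 (U(Y) = (2/(-½))*(1 + 2/(-½)) = (2*(-2))*(1 + 2*(-2)) = -4*(1 - 4) = -4*(-3) = 12)
(U(-342) - 402621)*(236706 + 453368) = (12 - 402621)*(236706 + 453368) = -402609*690074 = -277830003066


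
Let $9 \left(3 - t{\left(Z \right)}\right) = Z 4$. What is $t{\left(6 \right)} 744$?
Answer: $248$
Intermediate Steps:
$t{\left(Z \right)} = 3 - \frac{4 Z}{9}$ ($t{\left(Z \right)} = 3 - \frac{Z 4}{9} = 3 - \frac{4 Z}{9}$)
$t{\left(6 \right)} 744 = \left(3 - \frac{8}{3}\right) 744 = \frac{1}{3} \cdot 744 = 248$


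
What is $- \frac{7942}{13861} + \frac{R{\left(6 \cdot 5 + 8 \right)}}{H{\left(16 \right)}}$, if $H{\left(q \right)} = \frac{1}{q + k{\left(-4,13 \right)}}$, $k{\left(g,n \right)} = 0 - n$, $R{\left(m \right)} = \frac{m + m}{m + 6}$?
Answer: $\frac{702715}{152471} \approx 4.6088$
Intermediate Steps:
$R{\left(m \right)} = \frac{2 m}{6 + m}$
$k{\left(g,n \right)} = - n$
$H{\left(q \right)} = \frac{1}{-13 + q}$ ($H{\left(q \right)} = \frac{1}{q - 13} = \frac{1}{-13 + q}$)
$- \frac{7942}{13861} + \frac{R{\left(6 \cdot 5 + 8 \right)}}{H{\left(16 \right)}} = - \frac{7942}{13861} + \frac{2 \left(6 \cdot 5 + 8\right) \frac{1}{6 + \left(6 \cdot 5 + 8\right)}}{\frac{1}{-13 + 16}} = \left(-7942\right) \frac{1}{13861} + \frac{2 \left(30 + 8\right) \frac{1}{6 + \left(30 + 8\right)}}{\frac{1}{3}} = - \frac{7942}{13861} + 2 \cdot 38 \frac{1}{6 + 38} \frac{1}{\frac{1}{3}} = - \frac{7942}{13861} + 2 \cdot 38 \cdot \frac{1}{44} \cdot 3 = - \frac{7942}{13861} + \frac{19}{11} \cdot 3 = - \frac{7942}{13861} + \frac{57}{11} = \frac{702715}{152471}$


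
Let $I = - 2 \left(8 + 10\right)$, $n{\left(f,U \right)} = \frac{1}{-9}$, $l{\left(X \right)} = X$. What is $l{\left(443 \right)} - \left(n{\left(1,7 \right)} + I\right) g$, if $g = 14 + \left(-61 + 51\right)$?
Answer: $\frac{5287}{9} \approx 587.44$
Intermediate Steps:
$g = 4$ ($g = 14 - 10 = 4$)
$n{\left(f,U \right)} = - \frac{1}{9}$
$I = -36$ ($I = \left(-2\right) 18 = -36$)
$l{\left(443 \right)} - \left(n{\left(1,7 \right)} + I\right) g = 443 - \left(- \frac{1}{9} - 36\right) 4 = 443 - \left(- \frac{325}{9}\right) 4 = 443 - - \frac{1300}{9} = 443 + \frac{1300}{9} = \frac{5287}{9}$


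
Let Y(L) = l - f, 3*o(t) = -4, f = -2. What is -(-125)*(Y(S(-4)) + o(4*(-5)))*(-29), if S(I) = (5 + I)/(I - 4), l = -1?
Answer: 3625/3 ≈ 1208.3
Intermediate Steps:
S(I) = (5 + I)/(-4 + I)
o(t) = -4/3 (o(t) = (1/3)*(-4) = -4/3)
Y(L) = 1 (Y(L) = -1 - 1*(-2) = -1 + 2 = 1)
-(-125)*(Y(S(-4)) + o(4*(-5)))*(-29) = -(-125)*(1 - 4/3)*(-29) = -(-125)*(-1)/3*(-29) = -25*5/3*(-29) = -125/3*(-29) = 3625/3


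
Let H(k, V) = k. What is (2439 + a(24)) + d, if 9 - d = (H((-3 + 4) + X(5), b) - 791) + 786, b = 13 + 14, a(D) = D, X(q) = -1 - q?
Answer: 2482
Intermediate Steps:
b = 27
d = 19 (d = 9 - ((((-3 + 4) + (-1 - 1*5)) - 791) + 786) = 9 - (((1 + (-1 - 5)) - 791) + 786) = 9 - (((1 - 6) - 791) + 786) = 9 - ((-5 - 791) + 786) = 9 - (-796 + 786) = 9 - 1*(-10) = 9 + 10 = 19)
(2439 + a(24)) + d = (2439 + 24) + 19 = 2463 + 19 = 2482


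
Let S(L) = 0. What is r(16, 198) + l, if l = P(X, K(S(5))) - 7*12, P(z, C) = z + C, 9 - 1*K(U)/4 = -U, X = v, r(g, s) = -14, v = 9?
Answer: -53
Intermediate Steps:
X = 9
K(U) = 36 + 4*U (K(U) = 36 - (-4)*U = 36 + 4*U)
P(z, C) = C + z
l = -39 (l = ((36 + 4*0) + 9) - 7*12 = ((36 + 0) + 9) - 84 = (36 + 9) - 84 = 45 - 84 = -39)
r(16, 198) + l = -14 - 39 = -53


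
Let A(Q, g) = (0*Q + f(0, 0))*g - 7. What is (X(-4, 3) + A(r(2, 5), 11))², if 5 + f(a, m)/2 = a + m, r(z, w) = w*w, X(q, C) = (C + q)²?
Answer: 13456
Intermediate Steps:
r(z, w) = w²
f(a, m) = -10 + 2*a + 2*m (f(a, m) = -10 + 2*(a + m) = -10 + (2*a + 2*m) = -10 + 2*a + 2*m)
A(Q, g) = -7 - 10*g (A(Q, g) = (0*Q + (-10 + 2*0 + 2*0))*g - 7 = (0 + (-10 + 0 + 0))*g - 7 = (0 - 10)*g - 7 = -10*g - 7 = -7 - 10*g)
(X(-4, 3) + A(r(2, 5), 11))² = ((3 - 4)² + (-7 - 10*11))² = ((-1)² + (-7 - 110))² = (1 - 117)² = (-116)² = 13456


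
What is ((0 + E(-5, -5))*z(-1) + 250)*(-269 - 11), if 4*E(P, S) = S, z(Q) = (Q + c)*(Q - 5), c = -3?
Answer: -61600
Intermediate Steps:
z(Q) = (-5 + Q)*(-3 + Q) (z(Q) = (Q - 3)*(Q - 5) = (-3 + Q)*(-5 + Q) = (-5 + Q)*(-3 + Q))
E(P, S) = S/4
((0 + E(-5, -5))*z(-1) + 250)*(-269 - 11) = ((0 + (¼)*(-5))*(15 + (-1)² - 8*(-1)) + 250)*(-269 - 11) = ((0 - 5/4)*(15 + 1 + 8) + 250)*(-280) = (-5/4*24 + 250)*(-280) = (-30 + 250)*(-280) = 220*(-280) = -61600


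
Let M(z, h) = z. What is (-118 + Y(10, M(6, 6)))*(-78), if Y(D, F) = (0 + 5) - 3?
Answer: 9048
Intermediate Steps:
Y(D, F) = 2 (Y(D, F) = 5 - 3 = 2)
(-118 + Y(10, M(6, 6)))*(-78) = (-118 + 2)*(-78) = -116*(-78) = 9048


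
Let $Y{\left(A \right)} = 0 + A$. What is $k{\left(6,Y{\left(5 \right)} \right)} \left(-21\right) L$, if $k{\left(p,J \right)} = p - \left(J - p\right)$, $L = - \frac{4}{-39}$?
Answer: $- \frac{196}{13} \approx -15.077$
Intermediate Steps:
$Y{\left(A \right)} = A$
$L = \frac{4}{39}$ ($L = \left(-4\right) \left(- \frac{1}{39}\right) = \frac{4}{39} \approx 0.10256$)
$k{\left(p,J \right)} = - J + 2 p$ ($k{\left(p,J \right)} = p - \left(J - p\right) = - J + 2 p$)
$k{\left(6,Y{\left(5 \right)} \right)} \left(-21\right) L = \left(\left(-1\right) 5 + 2 \cdot 6\right) \left(-21\right) \frac{4}{39} = \left(-5 + 12\right) \left(-21\right) \frac{4}{39} = 7 \left(-21\right) \frac{4}{39} = \left(-147\right) \frac{4}{39} = - \frac{196}{13}$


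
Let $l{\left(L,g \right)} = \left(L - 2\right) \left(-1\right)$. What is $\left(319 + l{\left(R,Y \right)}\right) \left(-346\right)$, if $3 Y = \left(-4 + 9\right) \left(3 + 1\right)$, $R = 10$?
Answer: $-107606$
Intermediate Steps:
$Y = \frac{20}{3}$ ($Y = \frac{\left(-4 + 9\right) \left(3 + 1\right)}{3} = \frac{5 \cdot 4}{3} = \frac{1}{3} \cdot 20 = \frac{20}{3} \approx 6.6667$)
$l{\left(L,g \right)} = 2 - L$ ($l{\left(L,g \right)} = \left(-2 + L\right) \left(-1\right) = 2 - L$)
$\left(319 + l{\left(R,Y \right)}\right) \left(-346\right) = \left(319 + \left(2 - 10\right)\right) \left(-346\right) = \left(319 - 8\right) \left(-346\right) = 311 \left(-346\right) = -107606$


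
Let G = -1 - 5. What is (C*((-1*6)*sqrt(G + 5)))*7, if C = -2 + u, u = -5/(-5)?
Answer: 42*I ≈ 42.0*I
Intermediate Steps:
G = -6
u = 1 (u = -5*(-1/5) = 1)
C = -1 (C = -2 + 1 = -1)
(C*((-1*6)*sqrt(G + 5)))*7 = -(-1*6)*sqrt(-6 + 5)*7 = -(-6)*sqrt(-1)*7 = -(-6)*I*7 = (6*I)*7 = 42*I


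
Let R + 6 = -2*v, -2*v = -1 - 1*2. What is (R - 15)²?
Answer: 576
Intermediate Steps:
v = 3/2 (v = -(-1 - 1*2)/2 = -(-1 - 2)/2 = -½*(-3) = 3/2 ≈ 1.5000)
R = -9 (R = -6 - 2*3/2 = -6 - 3 = -9)
(R - 15)² = (-9 - 15)² = (-24)² = 576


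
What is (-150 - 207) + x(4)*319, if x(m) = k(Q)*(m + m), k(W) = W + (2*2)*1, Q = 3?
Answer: 17507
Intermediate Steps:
k(W) = 4 + W (k(W) = W + 4*1 = W + 4 = 4 + W)
x(m) = 14*m (x(m) = (4 + 3)*(m + m) = 7*(2*m) = 14*m)
(-150 - 207) + x(4)*319 = (-150 - 207) + (14*4)*319 = -357 + 56*319 = -357 + 17864 = 17507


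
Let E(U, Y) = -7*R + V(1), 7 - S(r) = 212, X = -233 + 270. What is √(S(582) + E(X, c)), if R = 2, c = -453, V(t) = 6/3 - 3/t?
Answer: 2*I*√55 ≈ 14.832*I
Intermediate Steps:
V(t) = 2 - 3/t (V(t) = 6*(⅓) - 3/t = 2 - 3/t)
X = 37
S(r) = -205 (S(r) = 7 - 1*212 = 7 - 212 = -205)
E(U, Y) = -15 (E(U, Y) = -7*2 + (2 - 3/1) = -14 + (2 - 3*1) = -14 + (2 - 3) = -14 - 1 = -15)
√(S(582) + E(X, c)) = √(-205 - 15) = √(-220) = 2*I*√55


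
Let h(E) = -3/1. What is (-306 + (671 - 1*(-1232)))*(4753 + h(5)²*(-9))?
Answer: 7461184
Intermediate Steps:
h(E) = -3 (h(E) = -3*1 = -3)
(-306 + (671 - 1*(-1232)))*(4753 + h(5)²*(-9)) = (-306 + (671 - 1*(-1232)))*(4753 + (-3)²*(-9)) = (-306 + (671 + 1232))*(4753 + 9*(-9)) = (-306 + 1903)*(4753 - 81) = 1597*4672 = 7461184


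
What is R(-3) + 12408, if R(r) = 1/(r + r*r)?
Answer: 74449/6 ≈ 12408.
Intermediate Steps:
R(r) = 1/(r + r**2)
R(-3) + 12408 = 1/((-3)*(1 - 3)) + 12408 = -1/3/(-2) + 12408 = -1/3*(-1/2) + 12408 = 1/6 + 12408 = 74449/6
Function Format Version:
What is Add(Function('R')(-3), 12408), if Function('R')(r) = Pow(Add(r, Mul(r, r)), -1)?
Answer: Rational(74449, 6) ≈ 12408.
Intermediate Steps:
Function('R')(r) = Pow(Add(r, Pow(r, 2)), -1)
Add(Function('R')(-3), 12408) = Add(Mul(Pow(-3, -1), Pow(Add(1, -3), -1)), 12408) = Add(Mul(Rational(-1, 3), Pow(-2, -1)), 12408) = Add(Mul(Rational(-1, 3), Rational(-1, 2)), 12408) = Add(Rational(1, 6), 12408) = Rational(74449, 6)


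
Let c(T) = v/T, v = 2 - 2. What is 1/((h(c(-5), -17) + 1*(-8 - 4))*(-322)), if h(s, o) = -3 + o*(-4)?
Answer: -1/17066 ≈ -5.8596e-5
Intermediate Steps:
v = 0
c(T) = 0 (c(T) = 0/T = 0)
h(s, o) = -3 - 4*o
1/((h(c(-5), -17) + 1*(-8 - 4))*(-322)) = 1/(((-3 - 4*(-17)) + 1*(-8 - 4))*(-322)) = 1/(((-3 + 68) + 1*(-12))*(-322)) = 1/((65 - 12)*(-322)) = 1/(53*(-322)) = 1/(-17066) = -1/17066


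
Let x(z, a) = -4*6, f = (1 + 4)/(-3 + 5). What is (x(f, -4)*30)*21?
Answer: -15120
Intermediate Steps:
f = 5/2 ≈ 2.5000
x(z, a) = -24
(x(f, -4)*30)*21 = -24*30*21 = -720*21 = -15120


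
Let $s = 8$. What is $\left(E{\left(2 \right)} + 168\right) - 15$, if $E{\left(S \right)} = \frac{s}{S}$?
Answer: $157$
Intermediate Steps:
$E{\left(S \right)} = \frac{8}{S}$
$\left(E{\left(2 \right)} + 168\right) - 15 = \left(\frac{8}{2} + 168\right) - 15 = \left(8 \cdot \frac{1}{2} + 168\right) - 15 = \left(4 + 168\right) - 15 = 172 - 15 = 157$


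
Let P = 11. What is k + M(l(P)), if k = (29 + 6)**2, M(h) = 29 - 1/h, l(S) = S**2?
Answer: 151733/121 ≈ 1254.0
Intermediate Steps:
k = 1225 (k = 35**2 = 1225)
k + M(l(P)) = 1225 + (29 - 1/(11**2)) = 1225 + (29 - 1/121) = 1225 + 3508/121 = 151733/121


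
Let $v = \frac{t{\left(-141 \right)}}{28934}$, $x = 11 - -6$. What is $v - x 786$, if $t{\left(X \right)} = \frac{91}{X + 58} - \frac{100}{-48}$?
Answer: $- \frac{385069642585}{28818264} \approx -13362.0$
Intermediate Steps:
$x = 17$ ($x = 11 + 6 = 17$)
$t{\left(X \right)} = \frac{25}{12} + \frac{91}{58 + X}$ ($t{\left(X \right)} = \frac{91}{58 + X} - - \frac{25}{12} = \frac{91}{58 + X} + \frac{25}{12} = \frac{25}{12} + \frac{91}{58 + X}$)
$v = \frac{983}{28818264}$ ($v = \frac{\frac{1}{12} \frac{1}{58 - 141} \left(2542 + 25 \left(-141\right)\right)}{28934} = \frac{2542 - 3525}{12 \left(-83\right)} \frac{1}{28934} = \frac{1}{12} \left(- \frac{1}{83}\right) \left(-983\right) \frac{1}{28934} = \frac{983}{996} \cdot \frac{1}{28934} = \frac{983}{28818264} \approx 3.411 \cdot 10^{-5}$)
$v - x 786 = \frac{983}{28818264} - 17 \cdot 786 = \frac{983}{28818264} - 13362 = - \frac{385069642585}{28818264}$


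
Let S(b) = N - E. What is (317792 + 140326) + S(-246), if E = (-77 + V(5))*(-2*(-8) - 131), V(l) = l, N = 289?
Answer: 450127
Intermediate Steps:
E = 8280 (E = (-77 + 5)*(-2*(-8) - 131) = -72*(16 - 131) = -72*(-115) = 8280)
S(b) = -7991 (S(b) = 289 - 1*8280 = 289 - 8280 = -7991)
(317792 + 140326) + S(-246) = (317792 + 140326) - 7991 = 458118 - 7991 = 450127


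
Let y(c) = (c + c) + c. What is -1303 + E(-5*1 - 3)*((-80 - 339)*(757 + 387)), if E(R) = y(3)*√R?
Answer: -1303 - 8628048*I*√2 ≈ -1303.0 - 1.2202e+7*I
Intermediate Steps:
y(c) = 3*c (y(c) = 2*c + c = 3*c)
E(R) = 9*√R (E(R) = (3*3)*√R = 9*√R)
-1303 + E(-5*1 - 3)*((-80 - 339)*(757 + 387)) = -1303 + (9*√(-5*1 - 3))*((-80 - 339)*(757 + 387)) = -1303 + (9*√(-5 - 3))*(-419*1144) = -1303 + (9*√(-8))*(-479336) = -1303 + (9*(2*I*√2))*(-479336) = -1303 + (18*I*√2)*(-479336) = -1303 - 8628048*I*√2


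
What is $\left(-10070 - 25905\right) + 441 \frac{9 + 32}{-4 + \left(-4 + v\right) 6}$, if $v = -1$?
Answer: $- \frac{1241231}{34} \approx -36507.0$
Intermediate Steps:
$\left(-10070 - 25905\right) + 441 \frac{9 + 32}{-4 + \left(-4 + v\right) 6} = \left(-10070 - 25905\right) + 441 \frac{9 + 32}{-4 + \left(-4 - 1\right) 6} = -35975 + 441 \frac{41}{-4 - 30} = -35975 + 441 \frac{41}{-34} = -35975 + 441 \cdot 41 \left(- \frac{1}{34}\right) = -35975 + 441 \left(- \frac{41}{34}\right) = -35975 - \frac{18081}{34} = - \frac{1241231}{34}$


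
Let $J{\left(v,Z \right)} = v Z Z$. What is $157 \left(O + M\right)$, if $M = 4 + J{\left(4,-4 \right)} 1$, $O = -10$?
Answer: $9106$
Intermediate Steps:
$J{\left(v,Z \right)} = v Z^{2}$ ($J{\left(v,Z \right)} = Z v Z = v Z^{2}$)
$M = 68$ ($M = 4 + 4 \left(-4\right)^{2} \cdot 1 = 4 + 4 \cdot 16 \cdot 1 = 4 + 64 \cdot 1 = 4 + 64 = 68$)
$157 \left(O + M\right) = 157 \left(-10 + 68\right) = 157 \cdot 58 = 9106$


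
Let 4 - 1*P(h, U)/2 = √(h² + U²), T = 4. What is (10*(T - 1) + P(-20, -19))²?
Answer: 4488 - 152*√761 ≈ 294.89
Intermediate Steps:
P(h, U) = 8 - 2*√(U² + h²) (P(h, U) = 8 - 2*√(h² + U²) = 8 - 2*√(U² + h²))
(10*(T - 1) + P(-20, -19))² = (10*(4 - 1) + (8 - 2*√((-19)² + (-20)²)))² = (10*3 + (8 - 2*√(361 + 400)))² = (30 + (8 - 2*√761))² = (38 - 2*√761)²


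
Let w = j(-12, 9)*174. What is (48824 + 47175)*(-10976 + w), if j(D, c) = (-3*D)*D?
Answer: -8269737856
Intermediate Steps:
j(D, c) = -3*D²
w = -75168 (w = -3*(-12)²*174 = -3*144*174 = -432*174 = -75168)
(48824 + 47175)*(-10976 + w) = (48824 + 47175)*(-10976 - 75168) = 95999*(-86144) = -8269737856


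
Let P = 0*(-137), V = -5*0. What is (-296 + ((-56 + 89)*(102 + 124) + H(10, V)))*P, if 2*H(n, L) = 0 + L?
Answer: 0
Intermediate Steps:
V = 0
H(n, L) = L/2 (H(n, L) = (0 + L)/2 = L/2)
P = 0
(-296 + ((-56 + 89)*(102 + 124) + H(10, V)))*P = (-296 + ((-56 + 89)*(102 + 124) + (½)*0))*0 = (-296 + (33*226 + 0))*0 = (-296 + (7458 + 0))*0 = (-296 + 7458)*0 = 7162*0 = 0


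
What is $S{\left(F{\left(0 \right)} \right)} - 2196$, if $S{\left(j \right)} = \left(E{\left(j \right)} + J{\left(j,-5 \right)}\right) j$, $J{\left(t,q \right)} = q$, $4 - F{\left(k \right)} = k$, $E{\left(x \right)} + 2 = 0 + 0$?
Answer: $-2224$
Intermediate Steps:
$E{\left(x \right)} = -2$ ($E{\left(x \right)} = -2 + \left(0 + 0\right) = -2 + 0 = -2$)
$F{\left(k \right)} = 4 - k$
$S{\left(j \right)} = - 7 j$ ($S{\left(j \right)} = \left(-2 - 5\right) j = - 7 j$)
$S{\left(F{\left(0 \right)} \right)} - 2196 = - 7 \left(4 - 0\right) - 2196 = - 7 \left(4 + 0\right) - 2196 = \left(-7\right) 4 - 2196 = -28 - 2196 = -2224$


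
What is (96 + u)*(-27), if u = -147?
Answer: 1377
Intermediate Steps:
(96 + u)*(-27) = (96 - 147)*(-27) = -51*(-27) = 1377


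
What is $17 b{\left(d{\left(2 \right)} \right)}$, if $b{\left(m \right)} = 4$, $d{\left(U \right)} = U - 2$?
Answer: $68$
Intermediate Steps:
$d{\left(U \right)} = -2 + U$
$17 b{\left(d{\left(2 \right)} \right)} = 17 \cdot 4 = 68$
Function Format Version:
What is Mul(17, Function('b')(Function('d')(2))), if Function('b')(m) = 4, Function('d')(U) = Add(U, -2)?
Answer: 68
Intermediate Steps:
Function('d')(U) = Add(-2, U)
Mul(17, Function('b')(Function('d')(2))) = Mul(17, 4) = 68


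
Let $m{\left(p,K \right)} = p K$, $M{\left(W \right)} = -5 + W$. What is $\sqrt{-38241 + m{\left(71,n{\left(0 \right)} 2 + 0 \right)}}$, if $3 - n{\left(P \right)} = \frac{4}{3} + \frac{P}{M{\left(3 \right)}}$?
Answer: $\frac{i \sqrt{342039}}{3} \approx 194.95 i$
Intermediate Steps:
$n{\left(P \right)} = \frac{5}{3} + \frac{P}{2}$ ($n{\left(P \right)} = 3 - \left(\frac{4}{3} + \frac{P}{-5 + 3}\right) = 3 - \left(4 \cdot \frac{1}{3} + \frac{P}{-2}\right) = 3 - \left(\frac{4}{3} + P \left(- \frac{1}{2}\right)\right) = 3 - \left(\frac{4}{3} - \frac{P}{2}\right) = 3 + \left(- \frac{4}{3} + \frac{P}{2}\right) = \frac{5}{3} + \frac{P}{2}$)
$m{\left(p,K \right)} = K p$
$\sqrt{-38241 + m{\left(71,n{\left(0 \right)} 2 + 0 \right)}} = \sqrt{-38241 + \left(\left(\frac{5}{3} + \frac{1}{2} \cdot 0\right) 2 + 0\right) 71} = \sqrt{-38241 + \left(\left(\frac{5}{3} + 0\right) 2 + 0\right) 71} = \sqrt{-38241 + \left(\frac{5}{3} \cdot 2 + 0\right) 71} = \sqrt{-38241 + \left(\frac{10}{3} + 0\right) 71} = \sqrt{-38241 + \frac{10}{3} \cdot 71} = \sqrt{-38241 + \frac{710}{3}} = \sqrt{- \frac{114013}{3}} = \frac{i \sqrt{342039}}{3}$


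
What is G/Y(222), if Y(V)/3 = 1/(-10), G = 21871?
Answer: -218710/3 ≈ -72903.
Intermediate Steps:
Y(V) = -3/10 (Y(V) = 3/(-10) = 3*(-⅒) = -3/10)
G/Y(222) = 21871/(-3/10) = 21871*(-10/3) = -218710/3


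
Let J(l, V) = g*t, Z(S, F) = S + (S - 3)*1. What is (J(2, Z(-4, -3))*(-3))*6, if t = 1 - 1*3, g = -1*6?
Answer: -216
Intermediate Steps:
g = -6
t = -2 (t = 1 - 3 = -2)
Z(S, F) = -3 + 2*S (Z(S, F) = S + (-3 + S)*1 = S + (-3 + S) = -3 + 2*S)
J(l, V) = 12 (J(l, V) = -6*(-2) = 12)
(J(2, Z(-4, -3))*(-3))*6 = (12*(-3))*6 = -36*6 = -216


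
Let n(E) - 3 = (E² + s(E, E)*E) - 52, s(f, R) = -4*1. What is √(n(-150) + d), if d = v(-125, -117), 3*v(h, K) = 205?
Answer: √208074/3 ≈ 152.05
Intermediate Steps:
s(f, R) = -4
v(h, K) = 205/3 (v(h, K) = (⅓)*205 = 205/3)
n(E) = -49 + E² - 4*E (n(E) = 3 + ((E² - 4*E) - 52) = 3 + (-52 + E² - 4*E) = -49 + E² - 4*E)
d = 205/3 ≈ 68.333
√(n(-150) + d) = √((-49 + (-150)² - 4*(-150)) + 205/3) = √((-49 + 22500 + 600) + 205/3) = √(23051 + 205/3) = √(69358/3) = √208074/3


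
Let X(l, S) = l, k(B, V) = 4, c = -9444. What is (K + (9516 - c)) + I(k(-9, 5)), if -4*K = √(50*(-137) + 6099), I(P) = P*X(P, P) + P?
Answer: 18980 - I*√751/4 ≈ 18980.0 - 6.8511*I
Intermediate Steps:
I(P) = P + P² (I(P) = P*P + P = P² + P = P + P²)
K = -I*√751/4 (K = -√(50*(-137) + 6099)/4 = -√(-6850 + 6099)/4 = -I*√751/4 ≈ -6.8511*I)
(K + (9516 - c)) + I(k(-9, 5)) = (-I*√751/4 + (9516 - 1*(-9444))) + 4*(1 + 4) = (-I*√751/4 + (9516 + 9444)) + 4*5 = (-I*√751/4 + 18960) + 20 = (18960 - I*√751/4) + 20 = 18980 - I*√751/4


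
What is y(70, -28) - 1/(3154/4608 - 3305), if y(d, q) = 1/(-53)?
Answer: -7491031/403496579 ≈ -0.018565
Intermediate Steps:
y(d, q) = -1/53
y(70, -28) - 1/(3154/4608 - 3305) = -1/53 - 1/(3154/4608 - 3305) = -1/53 - 1/(3154*(1/4608) - 3305) = -1/53 - 1/(1577/2304 - 3305) = -1/53 - 1/(-7613143/2304) = -1/53 - 1*(-2304/7613143) = -1/53 + 2304/7613143 = -7491031/403496579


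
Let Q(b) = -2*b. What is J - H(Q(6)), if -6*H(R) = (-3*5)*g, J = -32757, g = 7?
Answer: -65549/2 ≈ -32775.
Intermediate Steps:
H(R) = 35/2 (H(R) = -(-3*5)*7/6 = -(-5)*7/2 = -1/6*(-105) = 35/2)
J - H(Q(6)) = -32757 - 1*35/2 = -32757 - 35/2 = -65549/2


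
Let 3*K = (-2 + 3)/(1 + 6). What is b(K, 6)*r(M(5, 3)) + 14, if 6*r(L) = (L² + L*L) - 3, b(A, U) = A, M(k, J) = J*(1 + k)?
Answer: 803/42 ≈ 19.119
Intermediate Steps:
K = 1/21 (K = ((-2 + 3)/(1 + 6))/3 = (1/7)/3 = (1*(⅐))/3 = (⅓)*(⅐) = 1/21 ≈ 0.047619)
r(L) = -½ + L²/3 (r(L) = ((L² + L*L) - 3)/6 = ((L² + L²) - 3)/6 = (2*L² - 3)/6 = (-3 + 2*L²)/6 = -½ + L²/3)
b(K, 6)*r(M(5, 3)) + 14 = (-½ + (3*(1 + 5))²/3)/21 + 14 = (-½ + (3*6)²/3)/21 + 14 = (-½ + (⅓)*18²)/21 + 14 = (-½ + (⅓)*324)/21 + 14 = (-½ + 108)/21 + 14 = (1/21)*(215/2) + 14 = 215/42 + 14 = 803/42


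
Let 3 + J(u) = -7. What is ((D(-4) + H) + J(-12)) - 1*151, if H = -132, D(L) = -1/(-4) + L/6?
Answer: -3521/12 ≈ -293.42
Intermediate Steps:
D(L) = 1/4 + L/6 (D(L) = -1*(-1/4) + L*(1/6) = 1/4 + L/6)
J(u) = -10 (J(u) = -3 - 7 = -10)
((D(-4) + H) + J(-12)) - 1*151 = (((1/4 + (1/6)*(-4)) - 132) - 10) - 1*151 = (((1/4 - 2/3) - 132) - 10) - 151 = ((-5/12 - 132) - 10) - 151 = (-1589/12 - 10) - 151 = -1709/12 - 151 = -3521/12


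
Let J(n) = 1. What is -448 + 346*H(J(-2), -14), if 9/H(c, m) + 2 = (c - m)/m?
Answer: -62860/43 ≈ -1461.9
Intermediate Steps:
H(c, m) = 9/(-2 + (c - m)/m)
-448 + 346*H(J(-2), -14) = -448 + 346*(9*(-14)/(1 - 3*(-14))) = -448 + 346*(9*(-14)/(1 + 42)) = -448 + 346*(9*(-14)/43) = -448 + 346*(9*(-14)*(1/43)) = -448 + 346*(-126/43) = -448 - 43596/43 = -62860/43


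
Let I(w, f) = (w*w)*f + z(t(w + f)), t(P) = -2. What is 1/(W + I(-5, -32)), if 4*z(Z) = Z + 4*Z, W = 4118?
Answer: 2/6631 ≈ 0.00030161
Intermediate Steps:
z(Z) = 5*Z/4 (z(Z) = (Z + 4*Z)/4 = (5*Z)/4 = 5*Z/4)
I(w, f) = -5/2 + f*w² (I(w, f) = (w*w)*f + (5/4)*(-2) = w²*f - 5/2 = f*w² - 5/2 = -5/2 + f*w²)
1/(W + I(-5, -32)) = 1/(4118 + (-5/2 - 32*(-5)²)) = 1/(4118 + (-5/2 - 32*25)) = 1/(4118 + (-5/2 - 800)) = 1/(4118 - 1605/2) = 1/(6631/2) = 2/6631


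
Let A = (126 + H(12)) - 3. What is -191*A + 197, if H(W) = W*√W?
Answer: -23296 - 4584*√3 ≈ -31236.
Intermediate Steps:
H(W) = W^(3/2)
A = 123 + 24*√3 (A = (126 + 12^(3/2)) - 3 = (126 + 24*√3) - 3 = 123 + 24*√3 ≈ 164.57)
-191*A + 197 = -191*(123 + 24*√3) + 197 = (-23493 - 4584*√3) + 197 = -23296 - 4584*√3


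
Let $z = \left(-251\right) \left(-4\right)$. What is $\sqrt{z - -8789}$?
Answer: $\sqrt{9793} \approx 98.96$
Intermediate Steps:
$z = 1004$
$\sqrt{z - -8789} = \sqrt{1004 - -8789} = \sqrt{1004 + 8789} = \sqrt{9793}$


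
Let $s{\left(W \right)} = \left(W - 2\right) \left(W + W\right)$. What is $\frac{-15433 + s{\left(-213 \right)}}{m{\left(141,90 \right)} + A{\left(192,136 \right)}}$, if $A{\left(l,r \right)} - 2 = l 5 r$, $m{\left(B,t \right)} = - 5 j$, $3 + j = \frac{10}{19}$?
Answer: $\frac{1446983}{2480913} \approx 0.58325$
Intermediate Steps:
$j = - \frac{47}{19}$ ($j = -3 + \frac{10}{19} = - \frac{47}{19} \approx -2.4737$)
$s{\left(W \right)} = 2 W \left(-2 + W\right)$ ($s{\left(W \right)} = \left(-2 + W\right) 2 W = 2 W \left(-2 + W\right)$)
$m{\left(B,t \right)} = \frac{235}{19}$ ($m{\left(B,t \right)} = \left(-5\right) \left(- \frac{47}{19}\right) = \frac{235}{19}$)
$A{\left(l,r \right)} = 2 + 5 l r$ ($A{\left(l,r \right)} = 2 + l 5 r = 2 + 5 l r$)
$\frac{-15433 + s{\left(-213 \right)}}{m{\left(141,90 \right)} + A{\left(192,136 \right)}} = \frac{-15433 + 2 \left(-213\right) \left(-2 - 213\right)}{\frac{235}{19} + \left(2 + 5 \cdot 192 \cdot 136\right)} = \frac{-15433 + 2 \left(-213\right) \left(-215\right)}{\frac{235}{19} + \left(2 + 130560\right)} = \frac{-15433 + 91590}{\frac{235}{19} + 130562} = \frac{76157}{\frac{2480913}{19}} = 76157 \cdot \frac{19}{2480913} = \frac{1446983}{2480913}$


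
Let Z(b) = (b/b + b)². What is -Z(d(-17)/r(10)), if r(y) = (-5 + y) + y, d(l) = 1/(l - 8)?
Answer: -139876/140625 ≈ -0.99467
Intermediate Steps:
d(l) = 1/(-8 + l)
r(y) = -5 + 2*y
Z(b) = (1 + b)²
-Z(d(-17)/r(10)) = -(1 + 1/((-8 - 17)*(-5 + 2*10)))² = -(1 + 1/((-25)*(-5 + 20)))² = -(1 - 1/25/15)² = -(1 - 1/25*1/15)² = -(1 - 1/375)² = -(374/375)² = -1*139876/140625 = -139876/140625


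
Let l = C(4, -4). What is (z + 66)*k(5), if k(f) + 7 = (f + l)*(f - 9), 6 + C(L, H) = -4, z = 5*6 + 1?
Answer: 1261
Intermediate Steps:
z = 31 (z = 30 + 1 = 31)
C(L, H) = -10 (C(L, H) = -6 - 4 = -10)
l = -10
k(f) = -7 + (-10 + f)*(-9 + f) (k(f) = -7 + (f - 10)*(f - 9) = -7 + (-10 + f)*(-9 + f))
(z + 66)*k(5) = (31 + 66)*(83 + 5² - 19*5) = 97*(83 + 25 - 95) = 97*13 = 1261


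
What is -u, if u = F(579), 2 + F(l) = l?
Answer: -577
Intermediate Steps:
F(l) = -2 + l
u = 577 (u = -2 + 579 = 577)
-u = -1*577 = -577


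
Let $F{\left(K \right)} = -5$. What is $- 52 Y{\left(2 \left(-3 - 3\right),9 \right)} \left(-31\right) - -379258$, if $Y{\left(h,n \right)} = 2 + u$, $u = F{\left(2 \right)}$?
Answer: $374422$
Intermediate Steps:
$u = -5$
$Y{\left(h,n \right)} = -3$ ($Y{\left(h,n \right)} = 2 - 5 = -3$)
$- 52 Y{\left(2 \left(-3 - 3\right),9 \right)} \left(-31\right) - -379258 = \left(-52\right) \left(-3\right) \left(-31\right) - -379258 = 156 \left(-31\right) + 379258 = -4836 + 379258 = 374422$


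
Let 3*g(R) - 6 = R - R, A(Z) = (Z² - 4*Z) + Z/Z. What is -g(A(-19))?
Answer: -2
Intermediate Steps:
A(Z) = 1 + Z² - 4*Z (A(Z) = (Z² - 4*Z) + 1 = 1 + Z² - 4*Z)
g(R) = 2 (g(R) = 2 + (R - R)/3 = 2 + (⅓)*0 = 2 + 0 = 2)
-g(A(-19)) = -1*2 = -2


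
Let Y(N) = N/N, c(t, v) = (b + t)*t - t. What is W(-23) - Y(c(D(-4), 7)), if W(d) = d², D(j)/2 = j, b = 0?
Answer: 528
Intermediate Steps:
D(j) = 2*j
c(t, v) = t² - t (c(t, v) = (0 + t)*t - t = t*t - t = t² - t)
Y(N) = 1
W(-23) - Y(c(D(-4), 7)) = (-23)² - 1*1 = 529 - 1 = 528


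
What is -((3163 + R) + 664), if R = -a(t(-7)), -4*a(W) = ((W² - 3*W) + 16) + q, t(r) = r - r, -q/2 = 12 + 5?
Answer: -7645/2 ≈ -3822.5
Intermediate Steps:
q = -34 (q = -2*(12 + 5) = -2*17 = -34)
t(r) = 0
a(W) = 9/2 - W²/4 + 3*W/4 (a(W) = -(((W² - 3*W) + 16) - 34)/4 = -((16 + W² - 3*W) - 34)/4 = -(-18 + W² - 3*W)/4 = 9/2 - W²/4 + 3*W/4)
R = -9/2 (R = -(9/2 - ¼*0² + (¾)*0) = -(9/2 - ¼*0 + 0) = -(9/2 + 0 + 0) = -1*9/2 = -9/2 ≈ -4.5000)
-((3163 + R) + 664) = -((3163 - 9/2) + 664) = -(6317/2 + 664) = -1*7645/2 = -7645/2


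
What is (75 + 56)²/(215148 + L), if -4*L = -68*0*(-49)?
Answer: 17161/215148 ≈ 0.079764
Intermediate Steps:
L = 0 (L = -(-68*0)*(-49)/4 = -0*(-49) = -¼*0 = 0)
(75 + 56)²/(215148 + L) = (75 + 56)²/(215148 + 0) = 131²/215148 = 17161*(1/215148) = 17161/215148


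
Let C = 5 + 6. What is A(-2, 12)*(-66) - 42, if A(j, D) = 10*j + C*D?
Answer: -7434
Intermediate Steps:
C = 11
A(j, D) = 10*j + 11*D
A(-2, 12)*(-66) - 42 = (10*(-2) + 11*12)*(-66) - 42 = (-20 + 132)*(-66) - 42 = 112*(-66) - 42 = -7392 - 42 = -7434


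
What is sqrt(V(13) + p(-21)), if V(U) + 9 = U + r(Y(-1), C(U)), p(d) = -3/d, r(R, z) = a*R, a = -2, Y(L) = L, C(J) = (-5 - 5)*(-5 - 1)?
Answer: sqrt(301)/7 ≈ 2.4785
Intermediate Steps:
C(J) = 60 (C(J) = -10*(-6) = 60)
r(R, z) = -2*R
V(U) = -7 + U (V(U) = -9 + (U - 2*(-1)) = -9 + (U + 2) = -9 + (2 + U) = -7 + U)
sqrt(V(13) + p(-21)) = sqrt((-7 + 13) - 3/(-21)) = sqrt(6 - 3*(-1/21)) = sqrt(6 + 1/7) = sqrt(43/7) = sqrt(301)/7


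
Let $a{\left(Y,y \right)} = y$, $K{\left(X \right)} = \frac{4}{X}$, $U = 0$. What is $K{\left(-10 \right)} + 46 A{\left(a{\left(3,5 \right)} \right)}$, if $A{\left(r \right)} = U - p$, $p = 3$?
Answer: $- \frac{692}{5} \approx -138.4$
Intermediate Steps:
$A{\left(r \right)} = -3$ ($A{\left(r \right)} = 0 - 3 = -3$)
$K{\left(-10 \right)} + 46 A{\left(a{\left(3,5 \right)} \right)} = \frac{4}{-10} + 46 \left(-3\right) = 4 \left(- \frac{1}{10}\right) - 138 = - \frac{2}{5} - 138 = - \frac{692}{5}$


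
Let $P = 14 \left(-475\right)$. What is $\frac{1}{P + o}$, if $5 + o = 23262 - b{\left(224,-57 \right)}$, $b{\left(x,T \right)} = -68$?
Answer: $\frac{1}{16675} \approx 5.997 \cdot 10^{-5}$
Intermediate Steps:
$P = -6650$
$o = 23325$ ($o = -5 + \left(23262 - -68\right) = -5 + \left(23262 + 68\right) = -5 + 23330 = 23325$)
$\frac{1}{P + o} = \frac{1}{-6650 + 23325} = \frac{1}{16675}$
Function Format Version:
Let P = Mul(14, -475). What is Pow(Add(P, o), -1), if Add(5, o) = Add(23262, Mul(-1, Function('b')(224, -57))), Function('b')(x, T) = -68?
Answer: Rational(1, 16675) ≈ 5.9970e-5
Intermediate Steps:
P = -6650
o = 23325 (o = Add(-5, Add(23262, Mul(-1, -68))) = Add(-5, Add(23262, 68)) = Add(-5, 23330) = 23325)
Pow(Add(P, o), -1) = Pow(Add(-6650, 23325), -1) = Pow(16675, -1) = Rational(1, 16675)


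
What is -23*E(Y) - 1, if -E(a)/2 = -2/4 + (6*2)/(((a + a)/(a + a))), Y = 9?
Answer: 528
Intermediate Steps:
E(a) = -23 (E(a) = -2*(-2/4 + (6*2)/(((a + a)/(a + a)))) = -2*(-2*1/4 + 12/(((2*a)/((2*a))))) = -2*(-1/2 + 12/(((2*a)*(1/(2*a))))) = -2*(-1/2 + 12/1) = -2*(-1/2 + 12*1) = -2*(-1/2 + 12) = -2*23/2 = -23)
-23*E(Y) - 1 = -23*(-23) - 1 = 529 - 1 = 528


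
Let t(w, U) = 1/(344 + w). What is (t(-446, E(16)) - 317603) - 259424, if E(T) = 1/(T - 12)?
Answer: -58856755/102 ≈ -5.7703e+5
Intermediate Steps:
E(T) = 1/(-12 + T)
(t(-446, E(16)) - 317603) - 259424 = (1/(344 - 446) - 317603) - 259424 = (1/(-102) - 317603) - 259424 = (-1/102 - 317603) - 259424 = -32395507/102 - 259424 = -58856755/102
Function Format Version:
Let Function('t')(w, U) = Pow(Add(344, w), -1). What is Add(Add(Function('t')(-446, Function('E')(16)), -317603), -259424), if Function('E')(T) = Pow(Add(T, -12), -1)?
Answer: Rational(-58856755, 102) ≈ -5.7703e+5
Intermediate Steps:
Function('E')(T) = Pow(Add(-12, T), -1)
Add(Add(Function('t')(-446, Function('E')(16)), -317603), -259424) = Add(Add(Pow(Add(344, -446), -1), -317603), -259424) = Add(Add(Pow(-102, -1), -317603), -259424) = Add(Add(Rational(-1, 102), -317603), -259424) = Add(Rational(-32395507, 102), -259424) = Rational(-58856755, 102)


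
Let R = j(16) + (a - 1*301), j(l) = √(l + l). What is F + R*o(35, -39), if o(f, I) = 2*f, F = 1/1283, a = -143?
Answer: -39875639/1283 + 280*√2 ≈ -30684.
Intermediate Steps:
j(l) = √2*√l (j(l) = √(2*l) = √2*√l)
F = 1/1283 ≈ 0.00077942
R = -444 + 4*√2 (R = √2*√16 + (-143 - 1*301) = √2*4 + (-143 - 301) = 4*√2 - 444 = -444 + 4*√2 ≈ -438.34)
F + R*o(35, -39) = 1/1283 + (-444 + 4*√2)*(2*35) = 1/1283 + (-444 + 4*√2)*70 = 1/1283 + (-31080 + 280*√2) = -39875639/1283 + 280*√2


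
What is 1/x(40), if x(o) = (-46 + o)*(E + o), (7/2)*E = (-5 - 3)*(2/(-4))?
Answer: -7/1728 ≈ -0.0040509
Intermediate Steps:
E = 8/7 (E = 2*((-5 - 3)*(2/(-4)))/7 = 2*(-16*(-1)/4)/7 = 2*(-8*(-½))/7 = (2/7)*4 = 8/7 ≈ 1.1429)
x(o) = (-46 + o)*(8/7 + o)
1/x(40) = 1/(-368/7 + 40² - 314/7*40) = 1/(-368/7 + 1600 - 12560/7) = 1/(-1728/7) = -7/1728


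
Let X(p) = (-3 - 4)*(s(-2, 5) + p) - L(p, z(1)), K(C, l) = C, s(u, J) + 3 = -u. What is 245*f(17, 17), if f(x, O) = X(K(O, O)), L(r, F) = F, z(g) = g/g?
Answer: -27685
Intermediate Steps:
s(u, J) = -3 - u
z(g) = 1
X(p) = 6 - 7*p (X(p) = (-3 - 4)*((-3 - 1*(-2)) + p) - 1*1 = -7*((-3 + 2) + p) - 1 = -7*(-1 + p) - 1 = (7 - 7*p) - 1 = 6 - 7*p)
f(x, O) = 6 - 7*O
245*f(17, 17) = 245*(6 - 7*17) = 245*(6 - 119) = 245*(-113) = -27685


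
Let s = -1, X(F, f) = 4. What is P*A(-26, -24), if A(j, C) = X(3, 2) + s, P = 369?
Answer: 1107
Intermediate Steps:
A(j, C) = 3 (A(j, C) = 4 - 1 = 3)
P*A(-26, -24) = 369*3 = 1107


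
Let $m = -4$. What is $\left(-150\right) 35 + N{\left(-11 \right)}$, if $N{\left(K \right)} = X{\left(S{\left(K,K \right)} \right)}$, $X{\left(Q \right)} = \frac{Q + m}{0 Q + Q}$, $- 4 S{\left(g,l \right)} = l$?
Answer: $- \frac{57755}{11} \approx -5250.5$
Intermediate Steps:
$S{\left(g,l \right)} = - \frac{l}{4}$
$X{\left(Q \right)} = \frac{-4 + Q}{Q}$ ($X{\left(Q \right)} = \frac{Q - 4}{0 Q + Q} = \frac{-4 + Q}{0 + Q} = \frac{-4 + Q}{Q}$)
$N{\left(K \right)} = - \frac{4 \left(-4 - \frac{K}{4}\right)}{K}$ ($N{\left(K \right)} = \frac{-4 - \frac{K}{4}}{\left(- \frac{1}{4}\right) K} = - \frac{4}{K} \left(-4 - \frac{K}{4}\right) = - \frac{4 \left(-4 - \frac{K}{4}\right)}{K}$)
$\left(-150\right) 35 + N{\left(-11 \right)} = \left(-150\right) 35 + \frac{16 - 11}{-11} = -5250 - \frac{5}{11} = - \frac{57755}{11}$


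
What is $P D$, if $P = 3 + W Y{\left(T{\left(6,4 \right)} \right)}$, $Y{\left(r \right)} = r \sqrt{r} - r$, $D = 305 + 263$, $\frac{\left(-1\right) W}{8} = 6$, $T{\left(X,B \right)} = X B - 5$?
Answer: $519720 - 518016 \sqrt{19} \approx -1.7383 \cdot 10^{6}$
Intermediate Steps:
$T{\left(X,B \right)} = -5 + B X$ ($T{\left(X,B \right)} = B X - 5 = -5 + B X$)
$W = -48$ ($W = \left(-8\right) 6 = -48$)
$D = 568$
$Y{\left(r \right)} = r^{\frac{3}{2}} - r$
$P = 915 - 912 \sqrt{19}$ ($P = 3 - 48 \left(\left(-5 + 4 \cdot 6\right)^{\frac{3}{2}} - \left(-5 + 4 \cdot 6\right)\right) = 3 - 48 \left(\left(-5 + 24\right)^{\frac{3}{2}} - \left(-5 + 24\right)\right) = 3 - 48 \left(19^{\frac{3}{2}} - 19\right) = 3 - 48 \left(19 \sqrt{19} - 19\right) = 3 - 48 \left(-19 + 19 \sqrt{19}\right) = 3 + \left(912 - 912 \sqrt{19}\right) = 915 - 912 \sqrt{19} \approx -3060.3$)
$P D = \left(915 - 912 \sqrt{19}\right) 568 = 519720 - 518016 \sqrt{19}$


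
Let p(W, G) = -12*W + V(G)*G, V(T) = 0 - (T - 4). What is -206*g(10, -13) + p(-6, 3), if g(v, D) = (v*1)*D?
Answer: 26855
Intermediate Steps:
g(v, D) = D*v (g(v, D) = v*D = D*v)
V(T) = 4 - T (V(T) = 0 - (-4 + T) = 0 + (4 - T) = 4 - T)
p(W, G) = -12*W + G*(4 - G) (p(W, G) = -12*W + (4 - G)*G = -12*W + G*(4 - G))
-206*g(10, -13) + p(-6, 3) = -(-2678)*10 + (-12*(-6) - 1*3*(-4 + 3)) = -206*(-130) + (72 - 1*3*(-1)) = 26780 + (72 + 3) = 26780 + 75 = 26855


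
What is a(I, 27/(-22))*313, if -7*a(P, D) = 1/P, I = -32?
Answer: 313/224 ≈ 1.3973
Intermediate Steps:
a(P, D) = -1/(7*P)
a(I, 27/(-22))*313 = -⅐/(-32)*313 = -⅐*(-1/32)*313 = (1/224)*313 = 313/224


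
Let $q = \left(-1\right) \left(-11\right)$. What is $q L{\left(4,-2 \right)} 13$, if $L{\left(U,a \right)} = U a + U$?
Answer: $-572$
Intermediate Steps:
$L{\left(U,a \right)} = U + U a$
$q = 11$
$q L{\left(4,-2 \right)} 13 = 11 \cdot 4 \left(1 - 2\right) 13 = 11 \cdot 4 \left(-1\right) 13 = 11 \left(-4\right) 13 = \left(-44\right) 13 = -572$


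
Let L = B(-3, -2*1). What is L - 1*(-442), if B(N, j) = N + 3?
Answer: 442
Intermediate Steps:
B(N, j) = 3 + N
L = 0 (L = 3 - 3 = 0)
L - 1*(-442) = 0 - 1*(-442) = 0 + 442 = 442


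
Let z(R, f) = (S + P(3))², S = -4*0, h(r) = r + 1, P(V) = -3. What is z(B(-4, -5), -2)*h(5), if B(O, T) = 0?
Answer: 54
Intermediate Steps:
h(r) = 1 + r
S = 0
z(R, f) = 9 (z(R, f) = (0 - 3)² = (-3)² = 9)
z(B(-4, -5), -2)*h(5) = 9*(1 + 5) = 9*6 = 54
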